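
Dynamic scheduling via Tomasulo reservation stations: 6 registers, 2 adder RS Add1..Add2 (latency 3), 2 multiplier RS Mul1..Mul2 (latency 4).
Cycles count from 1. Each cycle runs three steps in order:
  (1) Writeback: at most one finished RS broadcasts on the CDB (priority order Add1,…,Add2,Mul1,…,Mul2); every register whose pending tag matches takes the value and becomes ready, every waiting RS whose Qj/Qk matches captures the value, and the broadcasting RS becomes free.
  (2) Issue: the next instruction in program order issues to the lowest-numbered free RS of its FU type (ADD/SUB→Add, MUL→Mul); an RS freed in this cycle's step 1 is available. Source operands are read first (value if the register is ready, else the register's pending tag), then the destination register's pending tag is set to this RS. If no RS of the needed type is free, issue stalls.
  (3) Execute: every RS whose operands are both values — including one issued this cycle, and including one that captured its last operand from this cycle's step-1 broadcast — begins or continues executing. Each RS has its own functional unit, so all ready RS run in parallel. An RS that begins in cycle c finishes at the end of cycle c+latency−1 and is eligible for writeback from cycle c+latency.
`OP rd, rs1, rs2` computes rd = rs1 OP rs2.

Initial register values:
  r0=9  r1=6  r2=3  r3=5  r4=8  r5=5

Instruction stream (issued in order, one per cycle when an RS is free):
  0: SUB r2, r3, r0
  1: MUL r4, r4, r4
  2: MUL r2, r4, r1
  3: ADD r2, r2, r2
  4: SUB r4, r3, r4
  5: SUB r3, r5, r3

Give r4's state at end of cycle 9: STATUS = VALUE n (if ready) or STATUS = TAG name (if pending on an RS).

cycle 1: issue SUB r2<-Add1 // r0:9,r1:6,r2:Add1,r3:5,r4:8,r5:5
cycle 2: issue MUL r4<-Mul1 // r0:9,r1:6,r2:Add1,r3:5,r4:Mul1,r5:5
cycle 3: issue MUL r2<-Mul2 // r0:9,r1:6,r2:Mul2,r3:5,r4:Mul1,r5:5
cycle 4: CDB Add1=-4; issue ADD r2<-Add1 // r0:9,r1:6,r2:Add1,r3:5,r4:Mul1,r5:5
cycle 5: issue SUB r4<-Add2 // r0:9,r1:6,r2:Add1,r3:5,r4:Add2,r5:5
cycle 6: CDB Mul1=64; stall // r0:9,r1:6,r2:Add1,r3:5,r4:Add2,r5:5
cycle 7: stall // r0:9,r1:6,r2:Add1,r3:5,r4:Add2,r5:5
cycle 8: stall // r0:9,r1:6,r2:Add1,r3:5,r4:Add2,r5:5
cycle 9: CDB Add2=-59; issue SUB r3<-Add2 // r0:9,r1:6,r2:Add1,r3:Add2,r4:-59,r5:5

STATUS = VALUE -59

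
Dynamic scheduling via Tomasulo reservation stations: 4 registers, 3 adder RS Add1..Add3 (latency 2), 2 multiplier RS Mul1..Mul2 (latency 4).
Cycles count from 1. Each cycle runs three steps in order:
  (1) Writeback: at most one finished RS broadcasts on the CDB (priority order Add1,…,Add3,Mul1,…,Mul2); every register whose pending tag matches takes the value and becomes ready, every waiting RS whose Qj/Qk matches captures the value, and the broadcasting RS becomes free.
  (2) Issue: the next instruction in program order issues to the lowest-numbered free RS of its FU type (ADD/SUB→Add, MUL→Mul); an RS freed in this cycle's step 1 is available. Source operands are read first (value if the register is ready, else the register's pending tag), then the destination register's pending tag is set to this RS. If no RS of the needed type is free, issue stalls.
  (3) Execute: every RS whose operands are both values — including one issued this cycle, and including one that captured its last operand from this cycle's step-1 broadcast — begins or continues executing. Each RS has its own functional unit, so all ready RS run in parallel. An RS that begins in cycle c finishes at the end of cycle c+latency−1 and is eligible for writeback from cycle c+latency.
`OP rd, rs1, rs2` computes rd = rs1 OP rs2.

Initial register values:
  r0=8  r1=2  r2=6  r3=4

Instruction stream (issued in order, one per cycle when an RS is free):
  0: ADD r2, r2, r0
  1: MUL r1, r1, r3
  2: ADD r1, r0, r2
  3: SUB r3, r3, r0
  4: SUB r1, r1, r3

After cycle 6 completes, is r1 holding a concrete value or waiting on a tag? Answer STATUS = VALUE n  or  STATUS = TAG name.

STATUS = TAG Add1

cycle 1: issue ADD r2<-Add1 // r0:8,r1:2,r2:Add1,r3:4
cycle 2: issue MUL r1<-Mul1 // r0:8,r1:Mul1,r2:Add1,r3:4
cycle 3: CDB Add1=14; issue ADD r1<-Add1 // r0:8,r1:Add1,r2:14,r3:4
cycle 4: issue SUB r3<-Add2 // r0:8,r1:Add1,r2:14,r3:Add2
cycle 5: CDB Add1=22; issue SUB r1<-Add1 // r0:8,r1:Add1,r2:14,r3:Add2
cycle 6: CDB Add2=-4 // r0:8,r1:Add1,r2:14,r3:-4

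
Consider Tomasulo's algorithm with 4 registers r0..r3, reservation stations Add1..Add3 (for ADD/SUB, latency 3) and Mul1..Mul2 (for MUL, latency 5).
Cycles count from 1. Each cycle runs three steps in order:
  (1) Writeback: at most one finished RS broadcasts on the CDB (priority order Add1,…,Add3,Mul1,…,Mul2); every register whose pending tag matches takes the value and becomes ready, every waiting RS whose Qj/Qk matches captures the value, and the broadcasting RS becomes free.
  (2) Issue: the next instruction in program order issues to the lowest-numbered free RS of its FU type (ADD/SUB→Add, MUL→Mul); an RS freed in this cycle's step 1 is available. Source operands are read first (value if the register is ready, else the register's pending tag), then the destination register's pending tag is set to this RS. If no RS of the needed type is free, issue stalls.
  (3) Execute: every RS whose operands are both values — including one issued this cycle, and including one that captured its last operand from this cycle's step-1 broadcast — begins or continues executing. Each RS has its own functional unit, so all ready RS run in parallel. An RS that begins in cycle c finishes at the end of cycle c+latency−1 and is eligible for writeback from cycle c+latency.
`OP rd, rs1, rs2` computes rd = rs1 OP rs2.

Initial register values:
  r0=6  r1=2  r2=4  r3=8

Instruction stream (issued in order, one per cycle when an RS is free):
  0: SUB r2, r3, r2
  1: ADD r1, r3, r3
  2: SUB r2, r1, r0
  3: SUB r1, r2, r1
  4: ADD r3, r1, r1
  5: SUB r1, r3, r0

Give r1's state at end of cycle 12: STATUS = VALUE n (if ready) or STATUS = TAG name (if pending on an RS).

STATUS = TAG Add3

cycle 1: issue SUB r2<-Add1 // r0:6,r1:2,r2:Add1,r3:8
cycle 2: issue ADD r1<-Add2 // r0:6,r1:Add2,r2:Add1,r3:8
cycle 3: issue SUB r2<-Add3 // r0:6,r1:Add2,r2:Add3,r3:8
cycle 4: CDB Add1=4; issue SUB r1<-Add1 // r0:6,r1:Add1,r2:Add3,r3:8
cycle 5: CDB Add2=16; issue ADD r3<-Add2 // r0:6,r1:Add1,r2:Add3,r3:Add2
cycle 6: stall // r0:6,r1:Add1,r2:Add3,r3:Add2
cycle 7: stall // r0:6,r1:Add1,r2:Add3,r3:Add2
cycle 8: CDB Add3=10; issue SUB r1<-Add3 // r0:6,r1:Add3,r2:10,r3:Add2
cycle 9: - // r0:6,r1:Add3,r2:10,r3:Add2
cycle 10: - // r0:6,r1:Add3,r2:10,r3:Add2
cycle 11: CDB Add1=-6 // r0:6,r1:Add3,r2:10,r3:Add2
cycle 12: - // r0:6,r1:Add3,r2:10,r3:Add2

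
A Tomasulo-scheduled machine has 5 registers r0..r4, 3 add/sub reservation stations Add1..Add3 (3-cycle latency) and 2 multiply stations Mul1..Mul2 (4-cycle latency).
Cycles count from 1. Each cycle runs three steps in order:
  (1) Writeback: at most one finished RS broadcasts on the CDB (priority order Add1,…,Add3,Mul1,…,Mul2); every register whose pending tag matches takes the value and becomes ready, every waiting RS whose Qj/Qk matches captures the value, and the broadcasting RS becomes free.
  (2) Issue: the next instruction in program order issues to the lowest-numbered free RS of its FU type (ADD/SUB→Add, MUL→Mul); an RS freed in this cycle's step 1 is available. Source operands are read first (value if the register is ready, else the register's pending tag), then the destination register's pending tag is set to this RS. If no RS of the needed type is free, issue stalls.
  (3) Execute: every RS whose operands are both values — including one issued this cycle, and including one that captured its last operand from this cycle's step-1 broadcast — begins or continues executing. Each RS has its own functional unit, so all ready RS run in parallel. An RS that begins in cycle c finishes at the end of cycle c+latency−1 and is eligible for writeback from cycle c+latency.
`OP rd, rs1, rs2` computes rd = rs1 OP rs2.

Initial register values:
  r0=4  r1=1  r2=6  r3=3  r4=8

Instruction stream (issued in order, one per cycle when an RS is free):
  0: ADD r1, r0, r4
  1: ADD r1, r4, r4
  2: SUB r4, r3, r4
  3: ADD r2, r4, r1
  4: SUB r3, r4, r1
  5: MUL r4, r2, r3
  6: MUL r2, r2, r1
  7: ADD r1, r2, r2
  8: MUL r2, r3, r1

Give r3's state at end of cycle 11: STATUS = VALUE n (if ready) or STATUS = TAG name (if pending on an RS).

STATUS = VALUE -21

  c1: issue ADD r1<-Add1  regs: r0:4,r1:Add1,r2:6,r3:3,r4:8
  c2: issue ADD r1<-Add2  regs: r0:4,r1:Add2,r2:6,r3:3,r4:8
  c3: issue SUB r4<-Add3  regs: r0:4,r1:Add2,r2:6,r3:3,r4:Add3
  c4: CDB Add1=12; issue ADD r2<-Add1  regs: r0:4,r1:Add2,r2:Add1,r3:3,r4:Add3
  c5: CDB Add2=16; issue SUB r3<-Add2  regs: r0:4,r1:16,r2:Add1,r3:Add2,r4:Add3
  c6: CDB Add3=-5; issue MUL r4<-Mul1  regs: r0:4,r1:16,r2:Add1,r3:Add2,r4:Mul1
  c7: issue MUL r2<-Mul2  regs: r0:4,r1:16,r2:Mul2,r3:Add2,r4:Mul1
  c8: issue ADD r1<-Add3  regs: r0:4,r1:Add3,r2:Mul2,r3:Add2,r4:Mul1
  c9: CDB Add1=11; stall  regs: r0:4,r1:Add3,r2:Mul2,r3:Add2,r4:Mul1
  c10: CDB Add2=-21; stall  regs: r0:4,r1:Add3,r2:Mul2,r3:-21,r4:Mul1
  c11: stall  regs: r0:4,r1:Add3,r2:Mul2,r3:-21,r4:Mul1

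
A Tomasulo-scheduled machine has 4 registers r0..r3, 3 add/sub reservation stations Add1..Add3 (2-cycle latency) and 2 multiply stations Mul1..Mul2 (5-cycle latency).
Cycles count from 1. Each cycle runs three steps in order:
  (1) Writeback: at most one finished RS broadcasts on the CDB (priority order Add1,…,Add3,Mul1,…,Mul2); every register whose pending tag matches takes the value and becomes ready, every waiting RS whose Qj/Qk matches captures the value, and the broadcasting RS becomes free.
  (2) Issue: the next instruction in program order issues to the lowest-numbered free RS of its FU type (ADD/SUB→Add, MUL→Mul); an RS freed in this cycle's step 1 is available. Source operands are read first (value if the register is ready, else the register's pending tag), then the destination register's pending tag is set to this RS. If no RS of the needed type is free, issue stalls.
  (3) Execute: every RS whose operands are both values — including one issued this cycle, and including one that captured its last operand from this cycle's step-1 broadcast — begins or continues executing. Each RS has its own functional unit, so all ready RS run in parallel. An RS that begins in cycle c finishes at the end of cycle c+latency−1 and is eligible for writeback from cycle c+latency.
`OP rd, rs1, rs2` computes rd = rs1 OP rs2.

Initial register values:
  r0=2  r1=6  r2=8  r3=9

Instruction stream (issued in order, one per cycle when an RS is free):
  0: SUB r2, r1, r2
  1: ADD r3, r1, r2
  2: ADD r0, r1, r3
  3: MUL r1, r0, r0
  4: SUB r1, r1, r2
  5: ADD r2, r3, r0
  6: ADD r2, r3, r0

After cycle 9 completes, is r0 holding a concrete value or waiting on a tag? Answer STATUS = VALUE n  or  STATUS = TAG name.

STATUS = VALUE 10

c1: issue SUB r2<-Add1 | r0:2,r1:6,r2:Add1,r3:9
c2: issue ADD r3<-Add2 | r0:2,r1:6,r2:Add1,r3:Add2
c3: CDB Add1=-2; issue ADD r0<-Add1 | r0:Add1,r1:6,r2:-2,r3:Add2
c4: issue MUL r1<-Mul1 | r0:Add1,r1:Mul1,r2:-2,r3:Add2
c5: CDB Add2=4; issue SUB r1<-Add2 | r0:Add1,r1:Add2,r2:-2,r3:4
c6: issue ADD r2<-Add3 | r0:Add1,r1:Add2,r2:Add3,r3:4
c7: CDB Add1=10; issue ADD r2<-Add1 | r0:10,r1:Add2,r2:Add1,r3:4
c8: - | r0:10,r1:Add2,r2:Add1,r3:4
c9: CDB Add1=14 | r0:10,r1:Add2,r2:14,r3:4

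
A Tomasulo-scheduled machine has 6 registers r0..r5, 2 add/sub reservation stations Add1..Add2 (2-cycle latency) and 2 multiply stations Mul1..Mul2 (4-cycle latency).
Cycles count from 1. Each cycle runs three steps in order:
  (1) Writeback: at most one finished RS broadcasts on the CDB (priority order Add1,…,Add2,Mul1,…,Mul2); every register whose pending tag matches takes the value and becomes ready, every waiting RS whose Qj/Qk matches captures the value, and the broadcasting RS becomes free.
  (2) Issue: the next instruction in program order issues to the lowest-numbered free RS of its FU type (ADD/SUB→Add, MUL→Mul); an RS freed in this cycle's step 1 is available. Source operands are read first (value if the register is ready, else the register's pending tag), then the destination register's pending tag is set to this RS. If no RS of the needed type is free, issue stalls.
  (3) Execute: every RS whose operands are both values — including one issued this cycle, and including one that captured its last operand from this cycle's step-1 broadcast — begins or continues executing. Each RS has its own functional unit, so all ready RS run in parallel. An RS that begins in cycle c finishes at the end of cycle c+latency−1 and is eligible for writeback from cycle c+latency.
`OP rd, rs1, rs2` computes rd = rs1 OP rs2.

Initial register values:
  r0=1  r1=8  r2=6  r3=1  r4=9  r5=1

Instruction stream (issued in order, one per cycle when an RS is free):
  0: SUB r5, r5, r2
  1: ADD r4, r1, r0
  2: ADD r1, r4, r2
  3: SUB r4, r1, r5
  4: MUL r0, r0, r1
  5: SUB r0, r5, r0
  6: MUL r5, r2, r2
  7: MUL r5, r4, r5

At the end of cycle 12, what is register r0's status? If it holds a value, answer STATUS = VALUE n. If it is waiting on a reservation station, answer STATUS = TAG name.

cycle 1: issue SUB r5<-Add1 // r0:1,r1:8,r2:6,r3:1,r4:9,r5:Add1
cycle 2: issue ADD r4<-Add2 // r0:1,r1:8,r2:6,r3:1,r4:Add2,r5:Add1
cycle 3: CDB Add1=-5; issue ADD r1<-Add1 // r0:1,r1:Add1,r2:6,r3:1,r4:Add2,r5:-5
cycle 4: CDB Add2=9; issue SUB r4<-Add2 // r0:1,r1:Add1,r2:6,r3:1,r4:Add2,r5:-5
cycle 5: issue MUL r0<-Mul1 // r0:Mul1,r1:Add1,r2:6,r3:1,r4:Add2,r5:-5
cycle 6: CDB Add1=15; issue SUB r0<-Add1 // r0:Add1,r1:15,r2:6,r3:1,r4:Add2,r5:-5
cycle 7: issue MUL r5<-Mul2 // r0:Add1,r1:15,r2:6,r3:1,r4:Add2,r5:Mul2
cycle 8: CDB Add2=20; stall // r0:Add1,r1:15,r2:6,r3:1,r4:20,r5:Mul2
cycle 9: stall // r0:Add1,r1:15,r2:6,r3:1,r4:20,r5:Mul2
cycle 10: CDB Mul1=15; issue MUL r5<-Mul1 // r0:Add1,r1:15,r2:6,r3:1,r4:20,r5:Mul1
cycle 11: CDB Mul2=36 // r0:Add1,r1:15,r2:6,r3:1,r4:20,r5:Mul1
cycle 12: CDB Add1=-20 // r0:-20,r1:15,r2:6,r3:1,r4:20,r5:Mul1

STATUS = VALUE -20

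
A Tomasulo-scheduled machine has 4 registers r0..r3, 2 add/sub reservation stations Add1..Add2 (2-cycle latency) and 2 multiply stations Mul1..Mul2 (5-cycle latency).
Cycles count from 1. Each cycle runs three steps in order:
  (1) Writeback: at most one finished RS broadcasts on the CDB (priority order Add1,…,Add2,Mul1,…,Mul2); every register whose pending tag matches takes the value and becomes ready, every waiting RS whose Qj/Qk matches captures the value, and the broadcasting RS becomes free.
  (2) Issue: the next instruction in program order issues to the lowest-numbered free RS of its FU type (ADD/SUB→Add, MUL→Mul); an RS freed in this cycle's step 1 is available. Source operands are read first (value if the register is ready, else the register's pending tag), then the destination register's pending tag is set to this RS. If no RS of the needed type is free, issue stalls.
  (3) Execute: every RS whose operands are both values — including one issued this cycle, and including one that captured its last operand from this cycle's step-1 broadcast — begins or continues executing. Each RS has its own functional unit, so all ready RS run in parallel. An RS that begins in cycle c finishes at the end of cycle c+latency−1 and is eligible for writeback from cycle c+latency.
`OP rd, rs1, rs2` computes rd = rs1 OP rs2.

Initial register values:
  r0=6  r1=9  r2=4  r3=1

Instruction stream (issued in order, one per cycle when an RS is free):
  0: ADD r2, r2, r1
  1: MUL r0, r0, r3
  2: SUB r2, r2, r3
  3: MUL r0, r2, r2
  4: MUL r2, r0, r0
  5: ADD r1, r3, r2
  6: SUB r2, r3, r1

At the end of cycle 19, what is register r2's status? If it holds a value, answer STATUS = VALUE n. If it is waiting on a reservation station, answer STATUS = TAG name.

STATUS = VALUE -20736

cycle 1: issue ADD r2<-Add1 // r0:6,r1:9,r2:Add1,r3:1
cycle 2: issue MUL r0<-Mul1 // r0:Mul1,r1:9,r2:Add1,r3:1
cycle 3: CDB Add1=13; issue SUB r2<-Add1 // r0:Mul1,r1:9,r2:Add1,r3:1
cycle 4: issue MUL r0<-Mul2 // r0:Mul2,r1:9,r2:Add1,r3:1
cycle 5: CDB Add1=12; stall // r0:Mul2,r1:9,r2:12,r3:1
cycle 6: stall // r0:Mul2,r1:9,r2:12,r3:1
cycle 7: CDB Mul1=6; issue MUL r2<-Mul1 // r0:Mul2,r1:9,r2:Mul1,r3:1
cycle 8: issue ADD r1<-Add1 // r0:Mul2,r1:Add1,r2:Mul1,r3:1
cycle 9: issue SUB r2<-Add2 // r0:Mul2,r1:Add1,r2:Add2,r3:1
cycle 10: CDB Mul2=144 // r0:144,r1:Add1,r2:Add2,r3:1
cycle 11: - // r0:144,r1:Add1,r2:Add2,r3:1
cycle 12: - // r0:144,r1:Add1,r2:Add2,r3:1
cycle 13: - // r0:144,r1:Add1,r2:Add2,r3:1
cycle 14: - // r0:144,r1:Add1,r2:Add2,r3:1
cycle 15: CDB Mul1=20736 // r0:144,r1:Add1,r2:Add2,r3:1
cycle 16: - // r0:144,r1:Add1,r2:Add2,r3:1
cycle 17: CDB Add1=20737 // r0:144,r1:20737,r2:Add2,r3:1
cycle 18: - // r0:144,r1:20737,r2:Add2,r3:1
cycle 19: CDB Add2=-20736 // r0:144,r1:20737,r2:-20736,r3:1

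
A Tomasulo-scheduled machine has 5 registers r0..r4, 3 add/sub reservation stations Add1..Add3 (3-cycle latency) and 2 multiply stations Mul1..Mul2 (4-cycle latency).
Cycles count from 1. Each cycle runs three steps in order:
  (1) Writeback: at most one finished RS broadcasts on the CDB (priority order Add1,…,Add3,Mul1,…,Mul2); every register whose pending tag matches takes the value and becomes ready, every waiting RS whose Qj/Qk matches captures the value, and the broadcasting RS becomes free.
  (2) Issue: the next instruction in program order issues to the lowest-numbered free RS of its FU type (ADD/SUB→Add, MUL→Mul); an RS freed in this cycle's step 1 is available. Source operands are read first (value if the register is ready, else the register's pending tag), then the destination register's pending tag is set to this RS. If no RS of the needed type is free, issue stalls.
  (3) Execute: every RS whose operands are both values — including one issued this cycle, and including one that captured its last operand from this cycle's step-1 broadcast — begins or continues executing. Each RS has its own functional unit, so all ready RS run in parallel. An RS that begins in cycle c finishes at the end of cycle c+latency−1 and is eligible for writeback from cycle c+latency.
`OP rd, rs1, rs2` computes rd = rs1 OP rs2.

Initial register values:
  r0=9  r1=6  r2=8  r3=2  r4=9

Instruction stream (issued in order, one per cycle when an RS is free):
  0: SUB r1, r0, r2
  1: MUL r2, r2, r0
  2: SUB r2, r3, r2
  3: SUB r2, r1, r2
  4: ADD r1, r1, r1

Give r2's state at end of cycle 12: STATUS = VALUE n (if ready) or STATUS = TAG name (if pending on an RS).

STATUS = VALUE 71

  c1: issue SUB r1<-Add1  regs: r0:9,r1:Add1,r2:8,r3:2,r4:9
  c2: issue MUL r2<-Mul1  regs: r0:9,r1:Add1,r2:Mul1,r3:2,r4:9
  c3: issue SUB r2<-Add2  regs: r0:9,r1:Add1,r2:Add2,r3:2,r4:9
  c4: CDB Add1=1; issue SUB r2<-Add1  regs: r0:9,r1:1,r2:Add1,r3:2,r4:9
  c5: issue ADD r1<-Add3  regs: r0:9,r1:Add3,r2:Add1,r3:2,r4:9
  c6: CDB Mul1=72  regs: r0:9,r1:Add3,r2:Add1,r3:2,r4:9
  c7: -  regs: r0:9,r1:Add3,r2:Add1,r3:2,r4:9
  c8: CDB Add3=2  regs: r0:9,r1:2,r2:Add1,r3:2,r4:9
  c9: CDB Add2=-70  regs: r0:9,r1:2,r2:Add1,r3:2,r4:9
  c10: -  regs: r0:9,r1:2,r2:Add1,r3:2,r4:9
  c11: -  regs: r0:9,r1:2,r2:Add1,r3:2,r4:9
  c12: CDB Add1=71  regs: r0:9,r1:2,r2:71,r3:2,r4:9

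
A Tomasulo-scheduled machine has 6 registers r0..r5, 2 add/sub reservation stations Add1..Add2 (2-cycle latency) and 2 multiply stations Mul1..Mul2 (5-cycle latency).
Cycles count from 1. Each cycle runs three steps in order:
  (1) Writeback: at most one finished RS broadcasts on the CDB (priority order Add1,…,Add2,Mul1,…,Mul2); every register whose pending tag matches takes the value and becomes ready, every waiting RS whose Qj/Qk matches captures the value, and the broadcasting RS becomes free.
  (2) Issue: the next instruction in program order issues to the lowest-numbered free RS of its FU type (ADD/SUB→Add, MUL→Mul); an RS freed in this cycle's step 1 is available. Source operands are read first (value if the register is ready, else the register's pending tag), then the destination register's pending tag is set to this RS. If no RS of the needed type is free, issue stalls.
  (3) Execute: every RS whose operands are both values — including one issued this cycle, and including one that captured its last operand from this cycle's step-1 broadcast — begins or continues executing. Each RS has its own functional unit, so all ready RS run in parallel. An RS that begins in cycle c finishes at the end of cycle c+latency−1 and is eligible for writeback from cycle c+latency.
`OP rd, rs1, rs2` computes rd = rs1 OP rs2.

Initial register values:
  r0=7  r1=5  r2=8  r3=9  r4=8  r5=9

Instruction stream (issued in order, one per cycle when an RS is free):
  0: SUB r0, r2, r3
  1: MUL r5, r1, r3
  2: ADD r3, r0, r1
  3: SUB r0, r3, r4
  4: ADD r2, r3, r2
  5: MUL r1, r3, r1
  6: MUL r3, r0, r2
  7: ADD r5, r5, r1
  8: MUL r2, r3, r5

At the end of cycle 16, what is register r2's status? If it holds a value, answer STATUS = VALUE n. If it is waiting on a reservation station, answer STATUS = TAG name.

cycle 1: issue SUB r0<-Add1 // r0:Add1,r1:5,r2:8,r3:9,r4:8,r5:9
cycle 2: issue MUL r5<-Mul1 // r0:Add1,r1:5,r2:8,r3:9,r4:8,r5:Mul1
cycle 3: CDB Add1=-1; issue ADD r3<-Add1 // r0:-1,r1:5,r2:8,r3:Add1,r4:8,r5:Mul1
cycle 4: issue SUB r0<-Add2 // r0:Add2,r1:5,r2:8,r3:Add1,r4:8,r5:Mul1
cycle 5: CDB Add1=4; issue ADD r2<-Add1 // r0:Add2,r1:5,r2:Add1,r3:4,r4:8,r5:Mul1
cycle 6: issue MUL r1<-Mul2 // r0:Add2,r1:Mul2,r2:Add1,r3:4,r4:8,r5:Mul1
cycle 7: CDB Add1=12; stall // r0:Add2,r1:Mul2,r2:12,r3:4,r4:8,r5:Mul1
cycle 8: CDB Add2=-4; stall // r0:-4,r1:Mul2,r2:12,r3:4,r4:8,r5:Mul1
cycle 9: CDB Mul1=45; issue MUL r3<-Mul1 // r0:-4,r1:Mul2,r2:12,r3:Mul1,r4:8,r5:45
cycle 10: issue ADD r5<-Add1 // r0:-4,r1:Mul2,r2:12,r3:Mul1,r4:8,r5:Add1
cycle 11: CDB Mul2=20; issue MUL r2<-Mul2 // r0:-4,r1:20,r2:Mul2,r3:Mul1,r4:8,r5:Add1
cycle 12: - // r0:-4,r1:20,r2:Mul2,r3:Mul1,r4:8,r5:Add1
cycle 13: CDB Add1=65 // r0:-4,r1:20,r2:Mul2,r3:Mul1,r4:8,r5:65
cycle 14: CDB Mul1=-48 // r0:-4,r1:20,r2:Mul2,r3:-48,r4:8,r5:65
cycle 15: - // r0:-4,r1:20,r2:Mul2,r3:-48,r4:8,r5:65
cycle 16: - // r0:-4,r1:20,r2:Mul2,r3:-48,r4:8,r5:65

STATUS = TAG Mul2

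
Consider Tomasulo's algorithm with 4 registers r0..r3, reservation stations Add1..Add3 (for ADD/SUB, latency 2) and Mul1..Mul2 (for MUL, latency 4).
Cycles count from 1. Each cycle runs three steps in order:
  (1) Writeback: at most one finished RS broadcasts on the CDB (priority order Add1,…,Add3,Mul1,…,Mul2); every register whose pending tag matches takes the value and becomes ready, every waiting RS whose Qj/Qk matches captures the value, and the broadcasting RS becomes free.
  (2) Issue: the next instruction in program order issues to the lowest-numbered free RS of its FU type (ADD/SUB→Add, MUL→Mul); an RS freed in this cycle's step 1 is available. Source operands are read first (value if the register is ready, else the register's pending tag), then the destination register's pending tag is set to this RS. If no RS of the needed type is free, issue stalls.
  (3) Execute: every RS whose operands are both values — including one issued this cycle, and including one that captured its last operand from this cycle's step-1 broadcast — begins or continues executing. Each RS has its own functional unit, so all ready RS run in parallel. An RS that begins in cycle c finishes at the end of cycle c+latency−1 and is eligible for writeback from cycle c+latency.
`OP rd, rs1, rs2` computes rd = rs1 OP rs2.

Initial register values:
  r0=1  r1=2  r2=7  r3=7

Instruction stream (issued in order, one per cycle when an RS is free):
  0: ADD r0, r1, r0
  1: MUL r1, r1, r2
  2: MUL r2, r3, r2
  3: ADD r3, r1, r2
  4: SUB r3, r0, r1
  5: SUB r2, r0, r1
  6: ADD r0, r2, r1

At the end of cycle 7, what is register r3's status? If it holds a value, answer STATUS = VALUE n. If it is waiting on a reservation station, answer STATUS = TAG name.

cycle 1: issue ADD r0<-Add1 // r0:Add1,r1:2,r2:7,r3:7
cycle 2: issue MUL r1<-Mul1 // r0:Add1,r1:Mul1,r2:7,r3:7
cycle 3: CDB Add1=3; issue MUL r2<-Mul2 // r0:3,r1:Mul1,r2:Mul2,r3:7
cycle 4: issue ADD r3<-Add1 // r0:3,r1:Mul1,r2:Mul2,r3:Add1
cycle 5: issue SUB r3<-Add2 // r0:3,r1:Mul1,r2:Mul2,r3:Add2
cycle 6: CDB Mul1=14; issue SUB r2<-Add3 // r0:3,r1:14,r2:Add3,r3:Add2
cycle 7: CDB Mul2=49; stall // r0:3,r1:14,r2:Add3,r3:Add2

STATUS = TAG Add2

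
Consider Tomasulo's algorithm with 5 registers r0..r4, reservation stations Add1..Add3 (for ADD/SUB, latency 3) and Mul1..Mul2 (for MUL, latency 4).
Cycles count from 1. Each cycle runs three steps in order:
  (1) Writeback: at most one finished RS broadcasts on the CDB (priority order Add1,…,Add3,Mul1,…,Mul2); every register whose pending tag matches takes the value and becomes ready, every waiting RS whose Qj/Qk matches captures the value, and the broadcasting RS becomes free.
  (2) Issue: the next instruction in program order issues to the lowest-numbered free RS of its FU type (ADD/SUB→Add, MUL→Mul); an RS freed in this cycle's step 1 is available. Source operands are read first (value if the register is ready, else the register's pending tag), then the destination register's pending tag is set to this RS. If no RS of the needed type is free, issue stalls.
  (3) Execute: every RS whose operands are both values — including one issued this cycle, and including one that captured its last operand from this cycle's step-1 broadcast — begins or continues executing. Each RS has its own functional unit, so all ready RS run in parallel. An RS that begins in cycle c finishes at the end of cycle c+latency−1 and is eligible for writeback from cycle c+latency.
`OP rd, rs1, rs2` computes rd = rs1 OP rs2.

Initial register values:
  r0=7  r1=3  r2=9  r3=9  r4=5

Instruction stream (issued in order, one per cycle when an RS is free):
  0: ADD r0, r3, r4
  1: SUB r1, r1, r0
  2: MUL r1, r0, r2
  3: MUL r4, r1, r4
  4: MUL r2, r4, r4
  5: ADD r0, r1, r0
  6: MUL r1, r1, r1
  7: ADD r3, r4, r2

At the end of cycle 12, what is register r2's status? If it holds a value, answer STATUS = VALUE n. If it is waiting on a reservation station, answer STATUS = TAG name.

STATUS = TAG Mul1

  c1: issue ADD r0<-Add1  regs: r0:Add1,r1:3,r2:9,r3:9,r4:5
  c2: issue SUB r1<-Add2  regs: r0:Add1,r1:Add2,r2:9,r3:9,r4:5
  c3: issue MUL r1<-Mul1  regs: r0:Add1,r1:Mul1,r2:9,r3:9,r4:5
  c4: CDB Add1=14; issue MUL r4<-Mul2  regs: r0:14,r1:Mul1,r2:9,r3:9,r4:Mul2
  c5: stall  regs: r0:14,r1:Mul1,r2:9,r3:9,r4:Mul2
  c6: stall  regs: r0:14,r1:Mul1,r2:9,r3:9,r4:Mul2
  c7: CDB Add2=-11; stall  regs: r0:14,r1:Mul1,r2:9,r3:9,r4:Mul2
  c8: CDB Mul1=126; issue MUL r2<-Mul1  regs: r0:14,r1:126,r2:Mul1,r3:9,r4:Mul2
  c9: issue ADD r0<-Add1  regs: r0:Add1,r1:126,r2:Mul1,r3:9,r4:Mul2
  c10: stall  regs: r0:Add1,r1:126,r2:Mul1,r3:9,r4:Mul2
  c11: stall  regs: r0:Add1,r1:126,r2:Mul1,r3:9,r4:Mul2
  c12: CDB Add1=140; stall  regs: r0:140,r1:126,r2:Mul1,r3:9,r4:Mul2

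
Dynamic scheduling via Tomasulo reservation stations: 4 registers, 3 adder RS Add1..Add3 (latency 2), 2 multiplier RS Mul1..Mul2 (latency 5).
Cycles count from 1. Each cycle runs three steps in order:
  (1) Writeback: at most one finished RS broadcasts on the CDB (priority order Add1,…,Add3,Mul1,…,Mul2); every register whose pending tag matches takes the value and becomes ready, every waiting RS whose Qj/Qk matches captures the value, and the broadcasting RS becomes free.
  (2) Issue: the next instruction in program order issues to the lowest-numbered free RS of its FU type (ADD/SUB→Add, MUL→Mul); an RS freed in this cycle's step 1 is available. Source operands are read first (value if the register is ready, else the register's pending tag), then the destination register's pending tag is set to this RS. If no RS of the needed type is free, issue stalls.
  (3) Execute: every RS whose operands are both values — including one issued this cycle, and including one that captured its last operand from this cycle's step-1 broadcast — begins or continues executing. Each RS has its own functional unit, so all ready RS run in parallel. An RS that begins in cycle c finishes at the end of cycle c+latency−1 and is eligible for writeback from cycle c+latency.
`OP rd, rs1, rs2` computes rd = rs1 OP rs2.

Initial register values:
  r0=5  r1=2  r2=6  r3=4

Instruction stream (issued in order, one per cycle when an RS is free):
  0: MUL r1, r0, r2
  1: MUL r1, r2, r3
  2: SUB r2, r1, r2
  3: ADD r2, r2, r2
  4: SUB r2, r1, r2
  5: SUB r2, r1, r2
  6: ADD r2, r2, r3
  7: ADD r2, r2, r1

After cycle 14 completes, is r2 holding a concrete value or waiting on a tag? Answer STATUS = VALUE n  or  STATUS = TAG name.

STATUS = TAG Add3

c1: issue MUL r1<-Mul1 | r0:5,r1:Mul1,r2:6,r3:4
c2: issue MUL r1<-Mul2 | r0:5,r1:Mul2,r2:6,r3:4
c3: issue SUB r2<-Add1 | r0:5,r1:Mul2,r2:Add1,r3:4
c4: issue ADD r2<-Add2 | r0:5,r1:Mul2,r2:Add2,r3:4
c5: issue SUB r2<-Add3 | r0:5,r1:Mul2,r2:Add3,r3:4
c6: CDB Mul1=30; stall | r0:5,r1:Mul2,r2:Add3,r3:4
c7: CDB Mul2=24; stall | r0:5,r1:24,r2:Add3,r3:4
c8: stall | r0:5,r1:24,r2:Add3,r3:4
c9: CDB Add1=18; issue SUB r2<-Add1 | r0:5,r1:24,r2:Add1,r3:4
c10: stall | r0:5,r1:24,r2:Add1,r3:4
c11: CDB Add2=36; issue ADD r2<-Add2 | r0:5,r1:24,r2:Add2,r3:4
c12: stall | r0:5,r1:24,r2:Add2,r3:4
c13: CDB Add3=-12; issue ADD r2<-Add3 | r0:5,r1:24,r2:Add3,r3:4
c14: - | r0:5,r1:24,r2:Add3,r3:4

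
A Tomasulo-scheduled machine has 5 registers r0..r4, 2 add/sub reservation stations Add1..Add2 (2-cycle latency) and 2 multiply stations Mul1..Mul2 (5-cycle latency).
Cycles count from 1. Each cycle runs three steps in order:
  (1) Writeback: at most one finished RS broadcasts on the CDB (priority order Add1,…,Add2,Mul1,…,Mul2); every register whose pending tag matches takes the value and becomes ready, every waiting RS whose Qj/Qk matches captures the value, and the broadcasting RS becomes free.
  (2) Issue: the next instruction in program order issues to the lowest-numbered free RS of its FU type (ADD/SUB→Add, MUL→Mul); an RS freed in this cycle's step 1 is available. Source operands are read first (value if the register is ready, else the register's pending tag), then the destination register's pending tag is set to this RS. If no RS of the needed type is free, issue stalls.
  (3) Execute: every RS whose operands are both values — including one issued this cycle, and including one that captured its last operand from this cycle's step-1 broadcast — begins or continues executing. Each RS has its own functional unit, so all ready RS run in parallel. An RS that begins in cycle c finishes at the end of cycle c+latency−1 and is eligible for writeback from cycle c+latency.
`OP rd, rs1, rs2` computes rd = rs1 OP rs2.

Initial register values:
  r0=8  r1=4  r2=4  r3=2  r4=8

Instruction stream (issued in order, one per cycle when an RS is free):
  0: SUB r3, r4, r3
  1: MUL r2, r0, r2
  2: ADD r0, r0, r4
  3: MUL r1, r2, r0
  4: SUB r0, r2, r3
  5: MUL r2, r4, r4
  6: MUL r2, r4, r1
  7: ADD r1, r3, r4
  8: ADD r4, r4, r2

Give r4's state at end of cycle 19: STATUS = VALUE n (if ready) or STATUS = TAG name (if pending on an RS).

  c1: issue SUB r3<-Add1  regs: r0:8,r1:4,r2:4,r3:Add1,r4:8
  c2: issue MUL r2<-Mul1  regs: r0:8,r1:4,r2:Mul1,r3:Add1,r4:8
  c3: CDB Add1=6; issue ADD r0<-Add1  regs: r0:Add1,r1:4,r2:Mul1,r3:6,r4:8
  c4: issue MUL r1<-Mul2  regs: r0:Add1,r1:Mul2,r2:Mul1,r3:6,r4:8
  c5: CDB Add1=16; issue SUB r0<-Add1  regs: r0:Add1,r1:Mul2,r2:Mul1,r3:6,r4:8
  c6: stall  regs: r0:Add1,r1:Mul2,r2:Mul1,r3:6,r4:8
  c7: CDB Mul1=32; issue MUL r2<-Mul1  regs: r0:Add1,r1:Mul2,r2:Mul1,r3:6,r4:8
  c8: stall  regs: r0:Add1,r1:Mul2,r2:Mul1,r3:6,r4:8
  c9: CDB Add1=26; stall  regs: r0:26,r1:Mul2,r2:Mul1,r3:6,r4:8
  c10: stall  regs: r0:26,r1:Mul2,r2:Mul1,r3:6,r4:8
  c11: stall  regs: r0:26,r1:Mul2,r2:Mul1,r3:6,r4:8
  c12: CDB Mul1=64; issue MUL r2<-Mul1  regs: r0:26,r1:Mul2,r2:Mul1,r3:6,r4:8
  c13: CDB Mul2=512; issue ADD r1<-Add1  regs: r0:26,r1:Add1,r2:Mul1,r3:6,r4:8
  c14: issue ADD r4<-Add2  regs: r0:26,r1:Add1,r2:Mul1,r3:6,r4:Add2
  c15: CDB Add1=14  regs: r0:26,r1:14,r2:Mul1,r3:6,r4:Add2
  c16: -  regs: r0:26,r1:14,r2:Mul1,r3:6,r4:Add2
  c17: -  regs: r0:26,r1:14,r2:Mul1,r3:6,r4:Add2
  c18: CDB Mul1=4096  regs: r0:26,r1:14,r2:4096,r3:6,r4:Add2
  c19: -  regs: r0:26,r1:14,r2:4096,r3:6,r4:Add2

STATUS = TAG Add2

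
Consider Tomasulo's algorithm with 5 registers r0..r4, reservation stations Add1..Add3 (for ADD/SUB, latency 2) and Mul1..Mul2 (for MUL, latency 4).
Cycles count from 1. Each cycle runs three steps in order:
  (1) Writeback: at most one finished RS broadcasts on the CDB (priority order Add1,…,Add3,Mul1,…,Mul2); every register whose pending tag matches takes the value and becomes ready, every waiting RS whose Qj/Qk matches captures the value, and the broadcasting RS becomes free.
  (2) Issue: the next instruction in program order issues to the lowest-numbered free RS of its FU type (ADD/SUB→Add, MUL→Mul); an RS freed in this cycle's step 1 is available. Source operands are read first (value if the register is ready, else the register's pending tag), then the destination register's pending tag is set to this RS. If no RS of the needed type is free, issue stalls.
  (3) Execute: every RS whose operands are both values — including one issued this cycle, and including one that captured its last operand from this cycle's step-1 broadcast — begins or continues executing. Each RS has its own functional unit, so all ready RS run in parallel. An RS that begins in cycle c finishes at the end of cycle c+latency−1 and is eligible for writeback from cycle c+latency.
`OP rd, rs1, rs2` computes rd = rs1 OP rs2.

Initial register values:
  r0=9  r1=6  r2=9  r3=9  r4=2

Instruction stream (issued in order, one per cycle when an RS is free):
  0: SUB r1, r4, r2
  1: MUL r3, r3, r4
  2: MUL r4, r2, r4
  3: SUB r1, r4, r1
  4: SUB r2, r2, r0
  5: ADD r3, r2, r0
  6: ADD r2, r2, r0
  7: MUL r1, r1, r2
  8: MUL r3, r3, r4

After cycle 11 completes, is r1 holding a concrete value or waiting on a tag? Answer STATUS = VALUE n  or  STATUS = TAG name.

  c1: issue SUB r1<-Add1  regs: r0:9,r1:Add1,r2:9,r3:9,r4:2
  c2: issue MUL r3<-Mul1  regs: r0:9,r1:Add1,r2:9,r3:Mul1,r4:2
  c3: CDB Add1=-7; issue MUL r4<-Mul2  regs: r0:9,r1:-7,r2:9,r3:Mul1,r4:Mul2
  c4: issue SUB r1<-Add1  regs: r0:9,r1:Add1,r2:9,r3:Mul1,r4:Mul2
  c5: issue SUB r2<-Add2  regs: r0:9,r1:Add1,r2:Add2,r3:Mul1,r4:Mul2
  c6: CDB Mul1=18; issue ADD r3<-Add3  regs: r0:9,r1:Add1,r2:Add2,r3:Add3,r4:Mul2
  c7: CDB Add2=0; issue ADD r2<-Add2  regs: r0:9,r1:Add1,r2:Add2,r3:Add3,r4:Mul2
  c8: CDB Mul2=18; issue MUL r1<-Mul1  regs: r0:9,r1:Mul1,r2:Add2,r3:Add3,r4:18
  c9: CDB Add2=9; issue MUL r3<-Mul2  regs: r0:9,r1:Mul1,r2:9,r3:Mul2,r4:18
  c10: CDB Add1=25  regs: r0:9,r1:Mul1,r2:9,r3:Mul2,r4:18
  c11: CDB Add3=9  regs: r0:9,r1:Mul1,r2:9,r3:Mul2,r4:18

STATUS = TAG Mul1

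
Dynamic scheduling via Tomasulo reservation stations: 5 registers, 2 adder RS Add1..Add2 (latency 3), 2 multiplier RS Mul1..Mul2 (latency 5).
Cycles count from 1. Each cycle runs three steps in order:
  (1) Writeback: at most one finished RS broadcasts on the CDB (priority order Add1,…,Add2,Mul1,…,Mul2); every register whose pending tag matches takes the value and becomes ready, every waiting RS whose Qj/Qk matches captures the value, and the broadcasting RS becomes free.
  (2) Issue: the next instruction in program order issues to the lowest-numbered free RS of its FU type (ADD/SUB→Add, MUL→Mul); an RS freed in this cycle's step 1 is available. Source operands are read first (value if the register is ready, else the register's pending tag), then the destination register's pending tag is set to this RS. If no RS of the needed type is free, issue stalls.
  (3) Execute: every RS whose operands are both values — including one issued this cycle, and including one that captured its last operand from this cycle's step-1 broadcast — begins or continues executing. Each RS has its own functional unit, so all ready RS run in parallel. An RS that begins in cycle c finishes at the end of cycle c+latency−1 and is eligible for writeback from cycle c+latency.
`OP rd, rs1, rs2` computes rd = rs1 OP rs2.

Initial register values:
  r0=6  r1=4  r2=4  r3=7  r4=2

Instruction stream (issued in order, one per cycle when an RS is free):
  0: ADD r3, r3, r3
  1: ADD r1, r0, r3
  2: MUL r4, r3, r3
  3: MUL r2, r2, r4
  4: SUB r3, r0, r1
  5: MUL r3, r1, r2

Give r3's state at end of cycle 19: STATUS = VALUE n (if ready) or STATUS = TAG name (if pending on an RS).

STATUS = VALUE 15680

  c1: issue ADD r3<-Add1  regs: r0:6,r1:4,r2:4,r3:Add1,r4:2
  c2: issue ADD r1<-Add2  regs: r0:6,r1:Add2,r2:4,r3:Add1,r4:2
  c3: issue MUL r4<-Mul1  regs: r0:6,r1:Add2,r2:4,r3:Add1,r4:Mul1
  c4: CDB Add1=14; issue MUL r2<-Mul2  regs: r0:6,r1:Add2,r2:Mul2,r3:14,r4:Mul1
  c5: issue SUB r3<-Add1  regs: r0:6,r1:Add2,r2:Mul2,r3:Add1,r4:Mul1
  c6: stall  regs: r0:6,r1:Add2,r2:Mul2,r3:Add1,r4:Mul1
  c7: CDB Add2=20; stall  regs: r0:6,r1:20,r2:Mul2,r3:Add1,r4:Mul1
  c8: stall  regs: r0:6,r1:20,r2:Mul2,r3:Add1,r4:Mul1
  c9: CDB Mul1=196; issue MUL r3<-Mul1  regs: r0:6,r1:20,r2:Mul2,r3:Mul1,r4:196
  c10: CDB Add1=-14  regs: r0:6,r1:20,r2:Mul2,r3:Mul1,r4:196
  c11: -  regs: r0:6,r1:20,r2:Mul2,r3:Mul1,r4:196
  c12: -  regs: r0:6,r1:20,r2:Mul2,r3:Mul1,r4:196
  c13: -  regs: r0:6,r1:20,r2:Mul2,r3:Mul1,r4:196
  c14: CDB Mul2=784  regs: r0:6,r1:20,r2:784,r3:Mul1,r4:196
  c15: -  regs: r0:6,r1:20,r2:784,r3:Mul1,r4:196
  c16: -  regs: r0:6,r1:20,r2:784,r3:Mul1,r4:196
  c17: -  regs: r0:6,r1:20,r2:784,r3:Mul1,r4:196
  c18: -  regs: r0:6,r1:20,r2:784,r3:Mul1,r4:196
  c19: CDB Mul1=15680  regs: r0:6,r1:20,r2:784,r3:15680,r4:196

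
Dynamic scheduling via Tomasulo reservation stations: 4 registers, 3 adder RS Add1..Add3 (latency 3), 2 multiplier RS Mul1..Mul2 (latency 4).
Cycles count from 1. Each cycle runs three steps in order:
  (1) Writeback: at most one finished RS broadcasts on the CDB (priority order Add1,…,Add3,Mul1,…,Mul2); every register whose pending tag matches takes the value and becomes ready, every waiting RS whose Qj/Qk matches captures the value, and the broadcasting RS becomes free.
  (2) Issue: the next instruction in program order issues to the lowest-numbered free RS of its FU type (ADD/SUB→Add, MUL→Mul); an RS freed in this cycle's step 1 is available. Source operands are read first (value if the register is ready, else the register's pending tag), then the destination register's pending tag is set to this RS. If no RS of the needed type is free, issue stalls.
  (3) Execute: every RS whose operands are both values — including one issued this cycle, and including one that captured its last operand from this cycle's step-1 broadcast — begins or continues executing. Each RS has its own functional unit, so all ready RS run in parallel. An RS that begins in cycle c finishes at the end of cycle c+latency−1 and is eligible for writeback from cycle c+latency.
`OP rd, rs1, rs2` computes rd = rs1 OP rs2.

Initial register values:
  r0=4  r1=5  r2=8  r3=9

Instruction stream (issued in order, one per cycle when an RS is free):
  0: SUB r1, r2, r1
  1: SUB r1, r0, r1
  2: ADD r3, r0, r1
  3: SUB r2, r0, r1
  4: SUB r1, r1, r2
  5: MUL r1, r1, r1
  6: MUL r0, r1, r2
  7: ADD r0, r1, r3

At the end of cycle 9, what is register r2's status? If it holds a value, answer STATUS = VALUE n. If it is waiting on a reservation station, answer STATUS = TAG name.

c1: issue SUB r1<-Add1 | r0:4,r1:Add1,r2:8,r3:9
c2: issue SUB r1<-Add2 | r0:4,r1:Add2,r2:8,r3:9
c3: issue ADD r3<-Add3 | r0:4,r1:Add2,r2:8,r3:Add3
c4: CDB Add1=3; issue SUB r2<-Add1 | r0:4,r1:Add2,r2:Add1,r3:Add3
c5: stall | r0:4,r1:Add2,r2:Add1,r3:Add3
c6: stall | r0:4,r1:Add2,r2:Add1,r3:Add3
c7: CDB Add2=1; issue SUB r1<-Add2 | r0:4,r1:Add2,r2:Add1,r3:Add3
c8: issue MUL r1<-Mul1 | r0:4,r1:Mul1,r2:Add1,r3:Add3
c9: issue MUL r0<-Mul2 | r0:Mul2,r1:Mul1,r2:Add1,r3:Add3

STATUS = TAG Add1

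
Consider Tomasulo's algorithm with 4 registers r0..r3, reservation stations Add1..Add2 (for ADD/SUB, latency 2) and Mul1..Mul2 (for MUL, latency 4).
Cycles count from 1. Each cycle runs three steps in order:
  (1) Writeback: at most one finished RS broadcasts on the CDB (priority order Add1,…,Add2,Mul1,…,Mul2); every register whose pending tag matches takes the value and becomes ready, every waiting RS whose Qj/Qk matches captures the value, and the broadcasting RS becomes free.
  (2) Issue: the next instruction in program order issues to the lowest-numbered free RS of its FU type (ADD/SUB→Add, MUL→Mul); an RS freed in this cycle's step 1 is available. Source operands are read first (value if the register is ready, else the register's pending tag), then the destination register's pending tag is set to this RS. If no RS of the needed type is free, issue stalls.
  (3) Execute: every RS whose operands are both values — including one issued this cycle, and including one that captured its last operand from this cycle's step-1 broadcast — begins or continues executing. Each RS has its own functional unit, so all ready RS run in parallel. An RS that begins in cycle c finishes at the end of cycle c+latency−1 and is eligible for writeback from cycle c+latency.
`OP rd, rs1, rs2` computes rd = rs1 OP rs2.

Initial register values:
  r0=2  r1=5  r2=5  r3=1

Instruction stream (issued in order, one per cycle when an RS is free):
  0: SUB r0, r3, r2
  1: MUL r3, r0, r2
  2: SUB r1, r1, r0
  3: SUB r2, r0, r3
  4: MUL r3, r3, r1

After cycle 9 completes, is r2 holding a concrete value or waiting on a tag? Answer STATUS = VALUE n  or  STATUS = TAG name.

cycle 1: issue SUB r0<-Add1 // r0:Add1,r1:5,r2:5,r3:1
cycle 2: issue MUL r3<-Mul1 // r0:Add1,r1:5,r2:5,r3:Mul1
cycle 3: CDB Add1=-4; issue SUB r1<-Add1 // r0:-4,r1:Add1,r2:5,r3:Mul1
cycle 4: issue SUB r2<-Add2 // r0:-4,r1:Add1,r2:Add2,r3:Mul1
cycle 5: CDB Add1=9; issue MUL r3<-Mul2 // r0:-4,r1:9,r2:Add2,r3:Mul2
cycle 6: - // r0:-4,r1:9,r2:Add2,r3:Mul2
cycle 7: CDB Mul1=-20 // r0:-4,r1:9,r2:Add2,r3:Mul2
cycle 8: - // r0:-4,r1:9,r2:Add2,r3:Mul2
cycle 9: CDB Add2=16 // r0:-4,r1:9,r2:16,r3:Mul2

STATUS = VALUE 16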